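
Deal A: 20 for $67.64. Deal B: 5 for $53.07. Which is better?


Deal A: $67.64/20 = $3.3820/unit
Deal B: $53.07/5 = $10.6140/unit
A is cheaper per unit
= Deal A

Deal A


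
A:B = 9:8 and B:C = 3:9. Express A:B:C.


Match B: multiply A:B by 3 → 27:24
Multiply B:C by 8 → 24:72
Combined: 27:24:72
GCD = 3
= 9:8:24

9:8:24


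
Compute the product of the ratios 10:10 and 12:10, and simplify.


Compound ratio = (10×12) : (10×10)
= 120:100
GCD = 20
= 6:5

6:5


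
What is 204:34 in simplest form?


GCD(204, 34) = 34
204/34 : 34/34
= 6:1

6:1


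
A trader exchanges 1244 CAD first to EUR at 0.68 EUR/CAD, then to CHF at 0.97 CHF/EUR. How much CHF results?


Step 1: 1244 CAD × 0.68 = 845.92 EUR
Step 2: 845.92 EUR × 0.97 = 820.54 CHF
Implied rate CAD→CHF = 0.68 × 0.97 = 0.6596
= 820.54 CHF

820.54 CHF


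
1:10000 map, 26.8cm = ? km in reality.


Real distance = map distance × scale
= 26.8cm × 10000
= 268000 cm = 2680.0 m
= 2.680 km

2.680 km


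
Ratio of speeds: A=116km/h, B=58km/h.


Ratio = 116:58
GCD = 58
Simplified = 2:1
Time ratio (same distance) = 1:2
Speed ratio = 2:1

2:1


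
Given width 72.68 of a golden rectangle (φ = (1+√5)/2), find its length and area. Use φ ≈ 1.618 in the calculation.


φ = (1 + √5) / 2 ≈ 1.618
Length = width × φ = 72.68 × 1.618 = 117.59624
≈ 117.60
Area = width × length = 72.68 × 117.59624 = 8546.8947232 ≈ 8546.89
= Length: 117.60, Area: 8546.89

Length: 117.60, Area: 8546.89


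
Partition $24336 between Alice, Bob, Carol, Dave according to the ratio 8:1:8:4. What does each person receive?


Total parts = 8 + 1 + 8 + 4 = 21
Alice: 24336 × 8/21 = 9270.86
Bob: 24336 × 1/21 = 1158.86
Carol: 24336 × 8/21 = 9270.86
Dave: 24336 × 4/21 = 4635.43
= Alice: $9270.86, Bob: $1158.86, Carol: $9270.86, Dave: $4635.43

Alice: $9270.86, Bob: $1158.86, Carol: $9270.86, Dave: $4635.43


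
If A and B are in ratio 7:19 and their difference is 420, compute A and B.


Let A = 7k, B = 19k.
19k - 7k = 420
12k = 420 → k = 420/12 = 35
A = 7×35 = 245, B = 19×35 = 665
= A = 245, B = 665

A = 245, B = 665


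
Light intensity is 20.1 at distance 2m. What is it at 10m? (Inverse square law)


I₁d₁² = I₂d₂²
I₂ = I₁ × (d₁/d₂)²
= 20.1 × (2/10)²
= 20.1 × 4/100
= 80.4/100
= 0.8040

0.8040


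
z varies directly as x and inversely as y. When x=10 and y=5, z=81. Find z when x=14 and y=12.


z = k·x/y
Solve for k using the known point: k = z·y/x = 81×5/10 = 405/10 = 40.5000
Now evaluate at x=14, y=12:
z = k × 14 / 12 = (405 × 14) / (10 × 12) = 5670/120
= 47.2500

47.2500


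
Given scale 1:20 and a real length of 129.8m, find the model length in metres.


Model size = real / scale
= 129.8 / 20
= 6.4900 m

6.4900 m


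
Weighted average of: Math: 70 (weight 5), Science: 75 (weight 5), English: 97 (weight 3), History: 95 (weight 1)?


Numerator = 70×5 + 75×5 + 97×3 + 95×1
= 350 + 375 + 291 + 95
= 1111
Total weight = 14
Weighted avg = 1111/14
= 79.36

79.36


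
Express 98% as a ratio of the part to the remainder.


98% means 98 parts out of 100; remainder = 2
Part : remainder = 98:2
GCD = 2
= 49:1

49:1


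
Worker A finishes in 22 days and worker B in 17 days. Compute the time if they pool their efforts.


Rate of A = 1/22 per day
Rate of B = 1/17 per day
Combined rate = 1/22 + 1/17 = 39/374 ≈ 0.1043 per day
Days = 1 / combined rate = 374/39
≈ 9.59 days

9.59 days


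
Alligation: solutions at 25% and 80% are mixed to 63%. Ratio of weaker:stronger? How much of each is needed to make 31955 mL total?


Let x parts of 25% mix with y parts of 80%.
25x + 80y = 63(x + y)
25x + 80y = 63x + 63y
x(25 - 63) = y(63 - 80)
x/y = (80 - 63)/(63 - 25) = 17/38
Simplify: 17:38
Total parts = 55; one part = 31955/55 = 581.00 mL
25% solution: 17×581.00 = 9877.00 mL
80% solution: 38×581.00 = 22078.00 mL
= ratio 17:38; 9877.00 mL and 22078.00 mL

ratio 17:38; 9877.00 mL and 22078.00 mL


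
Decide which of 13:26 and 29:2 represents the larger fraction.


13/26 = 0.5000
29/2 = 14.5000
0.5000 < 14.5000, so 13:26 is less
= 29:2

29:2


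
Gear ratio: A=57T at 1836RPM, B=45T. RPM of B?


Gear ratio = 57:45 = 19:15
RPM_B = RPM_A × (teeth_A / teeth_B)
= 1836 × (57/45)
= 2325.6 RPM

2325.6 RPM


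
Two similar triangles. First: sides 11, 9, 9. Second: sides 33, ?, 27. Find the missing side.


Scale factor = 33/11 = 3
Missing side = 9 × 3
= 27.0

27.0


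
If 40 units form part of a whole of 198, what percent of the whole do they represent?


Percentage = (part / whole) × 100
= (40 / 198) × 100
≈ 20.20%

20.20%


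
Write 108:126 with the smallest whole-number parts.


GCD(108, 126) = 18
108/18 : 126/18
= 6:7

6:7


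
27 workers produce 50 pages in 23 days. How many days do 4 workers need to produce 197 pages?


Days ∝ work / workers, so d₂ = d₁ × (m₁/m₂) × (w₂/w₁)
Workers factor (inverse): 27/4 = 6.7500
Work factor (direct): 197/50 = 3.9400
d₂ = 23 × 27/4 × 197/50 = (23 × 27 × 197) / (4 × 50) = 122337/200
≈ 611.69 days

611.69 days


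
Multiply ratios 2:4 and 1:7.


Compound ratio = (2×1) : (4×7)
= 2:28
GCD = 2
= 1:14

1:14


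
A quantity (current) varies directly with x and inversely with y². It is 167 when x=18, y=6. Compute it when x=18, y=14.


z = k·x/y²
Solve for k using the known point: k = z·y²/x = 167×36/18 = 6012/18 = 334.0000
Now evaluate at x=18, y=14:
z = k × 18 / 196 = (6012 × 18) / (18 × 196) = 108216/3528
≈ 30.6735

30.6735


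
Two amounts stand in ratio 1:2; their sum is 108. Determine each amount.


Let A = 1k, B = 2k.
1k + 2k = 108
3k = 108 → k = 108/3 = 36
A = 1×36 = 36, B = 2×36 = 72
= A = 36, B = 72

A = 36, B = 72


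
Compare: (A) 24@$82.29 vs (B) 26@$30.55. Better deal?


Deal A: $82.29/24 = $3.4288/unit
Deal B: $30.55/26 = $1.1750/unit
B is cheaper per unit
= Deal B

Deal B


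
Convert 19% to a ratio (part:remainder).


19% means 19 parts out of 100; remainder = 81
Part : remainder = 19:81
GCD = 1
= 19:81

19:81


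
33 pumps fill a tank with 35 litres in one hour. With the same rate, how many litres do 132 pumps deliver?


Direct proportion: y/x = constant
k = 35/33 ≈ 1.0606
y₂ = k × 132 = 35 × 132 / 33 = 4620/33
= 140.00

140.00


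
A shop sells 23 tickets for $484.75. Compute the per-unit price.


Unit rate = total / quantity
= 484.75 / 23
= $21.08 per unit

$21.08 per unit


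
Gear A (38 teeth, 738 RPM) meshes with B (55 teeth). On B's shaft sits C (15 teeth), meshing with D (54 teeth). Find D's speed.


Stage 1: RPM_B = RPM_A × t_A/t_B = 738 × 38/55 = 28044/55 ≈ 509.89
B and C share a shaft → RPM_C = RPM_B
Stage 2: RPM_D = RPM_C × t_C/t_D = RPM_A × (t_A×t_C)/(t_B×t_D)
Overall ratio = (38×15)/(55×54) = 570/2970
RPM_D = 738 × 570/2970 = 420660/2970
≈ 141.64 RPM

141.64 RPM


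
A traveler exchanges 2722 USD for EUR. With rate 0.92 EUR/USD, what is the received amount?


Amount × rate = 2722 × 0.92
= 2504.24 EUR

2504.24 EUR


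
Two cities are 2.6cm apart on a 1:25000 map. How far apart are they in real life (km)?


Real distance = map distance × scale
= 2.6cm × 25000
= 65000 cm = 650.0 m
= 0.650 km

0.650 km


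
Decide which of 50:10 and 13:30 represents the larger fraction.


50/10 = 5.0000
13/30 = 0.4333
5.0000 > 0.4333, so 50:10 is greater
= 50:10

50:10


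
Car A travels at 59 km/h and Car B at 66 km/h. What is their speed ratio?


Ratio = 59:66
GCD = 1
Simplified = 59:66
Time ratio (same distance) = 66:59
Speed ratio = 59:66

59:66


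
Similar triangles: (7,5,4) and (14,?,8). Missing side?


Scale factor = 14/7 = 2
Missing side = 5 × 2
= 10.0

10.0


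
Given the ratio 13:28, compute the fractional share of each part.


Total parts = 13 + 28 = 41
First part: 13/41 = 13/41
Second part: 28/41 = 28/41
= 13/41 and 28/41

13/41 and 28/41


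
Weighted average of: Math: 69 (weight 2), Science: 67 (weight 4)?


Numerator = 69×2 + 67×4
= 138 + 268
= 406
Total weight = 6
Weighted avg = 406/6
= 67.67

67.67


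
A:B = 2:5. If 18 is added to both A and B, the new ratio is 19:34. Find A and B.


Let A = 2k, B = 5k.
(2k + 18) / (5k + 18) = 19/34
Cross-multiply: 34(2k + 18) = 19(5k + 18)
68k + 612 = 95k + 342
68k - 95k = 342 - 612
-27k = -270
k = -270/-27 = 10
A = 2×10 = 20, B = 5×10 = 50
= A = 20, B = 50

A = 20, B = 50


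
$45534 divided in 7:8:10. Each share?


Total parts = 7 + 8 + 10 = 25
Part 1: 45534 × 7/25 = 12749.52
Part 2: 45534 × 8/25 = 14570.88
Part 3: 45534 × 10/25 = 18213.60
= Part 1: $12749.52, Part 2: $14570.88, Part 3: $18213.60

Part 1: $12749.52, Part 2: $14570.88, Part 3: $18213.60


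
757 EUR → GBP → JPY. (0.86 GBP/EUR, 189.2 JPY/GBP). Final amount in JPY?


Step 1: 757 EUR × 0.86 = 651.02 GBP
Step 2: 651.02 GBP × 189.2 = 123172.98 JPY
Implied rate EUR→JPY = 0.86 × 189.2 = 162.7120
= 123172.98 JPY

123172.98 JPY


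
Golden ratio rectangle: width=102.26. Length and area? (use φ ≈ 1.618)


φ = (1 + √5) / 2 ≈ 1.618
Length = width × φ = 102.26 × 1.618 = 165.45668
≈ 165.46
Area = width × length = 102.26 × 165.45668 = 16919.6000968 ≈ 16919.60
= Length: 165.46, Area: 16919.60

Length: 165.46, Area: 16919.60


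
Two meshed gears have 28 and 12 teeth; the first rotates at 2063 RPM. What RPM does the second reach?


Gear ratio = 28:12 = 7:3
RPM_B = RPM_A × (teeth_A / teeth_B)
= 2063 × (28/12)
= 4813.7 RPM

4813.7 RPM


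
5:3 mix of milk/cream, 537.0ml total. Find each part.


Total parts = 5 + 3 = 8
milk: 537.0 × 5/8 = 335.6ml
cream: 537.0 × 3/8 = 201.4ml
= 335.6ml and 201.4ml

335.6ml and 201.4ml


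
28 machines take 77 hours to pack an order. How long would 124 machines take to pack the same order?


Inverse proportion: x × y = constant
k = 28 × 77 = 2156
y₂ = k / 124 = 2156 / 124
= 17.39

17.39


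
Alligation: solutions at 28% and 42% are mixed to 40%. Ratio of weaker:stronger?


Let x parts of 28% mix with y parts of 42%.
28x + 42y = 40(x + y)
28x + 42y = 40x + 40y
x(28 - 40) = y(40 - 42)
x/y = (42 - 40)/(40 - 28) = 2/12
Simplify: 1:6
= 1:6

1:6


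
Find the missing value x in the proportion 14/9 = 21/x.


Cross multiply: 14 × x = 9 × 21
14x = 189
x = 189 / 14
= 13.50

13.50


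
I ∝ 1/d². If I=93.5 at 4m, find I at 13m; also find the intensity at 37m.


I₁d₁² = I₂d₂²
I at 13m = 93.5 × (4/13)² = 93.5 × 16/169 = 1496/169 ≈ 8.8521
I at 37m = 93.5 × (4/37)² = 93.5 × 16/1369 = 1496/1369 ≈ 1.0928
= 8.8521 and 1.0928

8.8521 and 1.0928


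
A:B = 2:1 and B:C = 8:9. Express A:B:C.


Match B: multiply A:B by 8 → 16:8
Multiply B:C by 1 → 8:9
Combined: 16:8:9
GCD = 1
= 16:8:9

16:8:9


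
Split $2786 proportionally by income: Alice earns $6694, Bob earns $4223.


Total income = 6694 + 4223 = $10917
Alice: $2786 × 6694/10917 = $1708.30
Bob: $2786 × 4223/10917 = $1077.70
= Alice: $1708.30, Bob: $1077.70

Alice: $1708.30, Bob: $1077.70


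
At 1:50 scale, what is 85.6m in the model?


Model size = real / scale
= 85.6 / 50
= 1.7120 m

1.7120 m


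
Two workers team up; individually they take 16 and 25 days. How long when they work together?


Rate of A = 1/16 per day
Rate of B = 1/25 per day
Combined rate = 1/16 + 1/25 = 41/400 = 0.1025 per day
Days = 1 / combined rate = 400/41
≈ 9.76 days

9.76 days


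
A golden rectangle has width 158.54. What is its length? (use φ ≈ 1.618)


φ = (1 + √5) / 2 ≈ 1.618
Length = width × φ = 158.54 × 1.618 = 256.51772
≈ 256.52

256.52


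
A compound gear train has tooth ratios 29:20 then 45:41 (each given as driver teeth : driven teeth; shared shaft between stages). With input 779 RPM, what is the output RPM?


Stage 1: RPM_B = RPM_A × t_A/t_B = 779 × 29/20 = 22591/20 = 1129.55
B and C share a shaft → RPM_C = RPM_B
Stage 2: RPM_D = RPM_C × t_C/t_D = RPM_A × (t_A×t_C)/(t_B×t_D)
Overall ratio = (29×45)/(20×41) = 1305/820
RPM_D = 779 × 1305/820 = 1016595/820
= 1239.75 RPM

1239.75 RPM


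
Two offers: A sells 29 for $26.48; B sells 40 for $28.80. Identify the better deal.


Deal A: $26.48/29 = $0.9131/unit
Deal B: $28.80/40 = $0.7200/unit
B is cheaper per unit
= Deal B

Deal B


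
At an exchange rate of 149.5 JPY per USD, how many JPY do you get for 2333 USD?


Amount × rate = 2333 × 149.5
= 348783.50 JPY

348783.50 JPY


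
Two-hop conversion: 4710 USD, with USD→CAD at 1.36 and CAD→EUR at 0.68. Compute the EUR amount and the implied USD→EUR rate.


Step 1: 4710 USD × 1.36 = 6405.60 CAD
Step 2: 6405.60 CAD × 0.68 = 4355.81 EUR
Implied rate USD→EUR = 1.36 × 0.68 = 0.9248
= 4355.81 EUR; implied rate 0.9248 EUR/USD

4355.81 EUR; implied rate 0.9248 EUR/USD


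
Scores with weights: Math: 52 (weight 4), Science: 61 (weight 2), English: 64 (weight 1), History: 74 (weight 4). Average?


Numerator = 52×4 + 61×2 + 64×1 + 74×4
= 208 + 122 + 64 + 296
= 690
Total weight = 11
Weighted avg = 690/11
= 62.73

62.73


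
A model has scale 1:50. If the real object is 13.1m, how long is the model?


Model size = real / scale
= 13.1 / 50
= 0.2620 m

0.2620 m


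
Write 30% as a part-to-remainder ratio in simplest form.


30% means 30 parts out of 100; remainder = 70
Part : remainder = 30:70
GCD = 10
= 3:7

3:7


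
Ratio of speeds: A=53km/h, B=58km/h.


Ratio = 53:58
GCD = 1
Simplified = 53:58
Time ratio (same distance) = 58:53
Speed ratio = 53:58

53:58


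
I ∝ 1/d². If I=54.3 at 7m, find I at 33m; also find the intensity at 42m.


I₁d₁² = I₂d₂²
I at 33m = 54.3 × (7/33)² = 54.3 × 49/1089 = 2660.7/1089 ≈ 2.4433
I at 42m = 54.3 × (7/42)² = 54.3 × 49/1764 = 2660.7/1764 ≈ 1.5083
= 2.4433 and 1.5083

2.4433 and 1.5083


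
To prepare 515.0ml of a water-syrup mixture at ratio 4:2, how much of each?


Total parts = 4 + 2 = 6
water: 515.0 × 4/6 = 343.3ml
syrup: 515.0 × 2/6 = 171.7ml
= 343.3ml and 171.7ml

343.3ml and 171.7ml


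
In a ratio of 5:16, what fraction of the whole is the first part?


Total parts = 5 + 16 = 21
First part: 5/21 = 5/21
= 5/21

5/21


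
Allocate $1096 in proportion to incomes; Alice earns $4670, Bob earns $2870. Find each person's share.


Total income = 4670 + 2870 = $7540
Alice: $1096 × 4670/7540 = $678.82
Bob: $1096 × 2870/7540 = $417.18
= Alice: $678.82, Bob: $417.18

Alice: $678.82, Bob: $417.18


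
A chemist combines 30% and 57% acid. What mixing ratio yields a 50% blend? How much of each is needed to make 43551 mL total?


Let x parts of 30% mix with y parts of 57%.
30x + 57y = 50(x + y)
30x + 57y = 50x + 50y
x(30 - 50) = y(50 - 57)
x/y = (57 - 50)/(50 - 30) = 7/20
Simplify: 7:20
Total parts = 27; one part = 43551/27 = 1613.00 mL
30% solution: 7×1613.00 = 11291.00 mL
57% solution: 20×1613.00 = 32260.00 mL
= ratio 7:20; 11291.00 mL and 32260.00 mL

ratio 7:20; 11291.00 mL and 32260.00 mL


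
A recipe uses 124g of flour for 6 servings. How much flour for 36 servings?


Direct proportion: y/x = constant
k = 124/6 ≈ 20.6667
y₂ = k × 36 = 124 × 36 / 6 = 4464/6
= 744.00

744.00


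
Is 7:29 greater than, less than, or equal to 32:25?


7/29 = 0.2414
32/25 = 1.2800
0.2414 < 1.2800, so 7:29 is less
= less than

less than


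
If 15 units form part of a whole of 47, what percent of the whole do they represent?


Percentage = (part / whole) × 100
= (15 / 47) × 100
≈ 31.91%

31.91%


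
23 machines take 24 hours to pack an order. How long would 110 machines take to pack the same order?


Inverse proportion: x × y = constant
k = 23 × 24 = 552
y₂ = k / 110 = 552 / 110
= 5.02

5.02


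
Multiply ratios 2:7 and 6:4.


Compound ratio = (2×6) : (7×4)
= 12:28
GCD = 4
= 3:7

3:7


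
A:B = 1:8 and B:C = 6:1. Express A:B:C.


Match B: multiply A:B by 6 → 6:48
Multiply B:C by 8 → 48:8
Combined: 6:48:8
GCD = 2
= 3:24:4

3:24:4


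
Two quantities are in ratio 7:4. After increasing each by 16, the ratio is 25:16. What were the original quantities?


Let A = 7k, B = 4k.
(7k + 16) / (4k + 16) = 25/16
Cross-multiply: 16(7k + 16) = 25(4k + 16)
112k + 256 = 100k + 400
112k - 100k = 400 - 256
12k = 144
k = 144/12 = 12
A = 7×12 = 84, B = 4×12 = 48
= A = 84, B = 48

A = 84, B = 48


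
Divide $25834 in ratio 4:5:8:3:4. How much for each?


Total parts = 4 + 5 + 8 + 3 + 4 = 24
Part 1: 25834 × 4/24 = 4305.67
Part 2: 25834 × 5/24 = 5382.08
Part 3: 25834 × 8/24 = 8611.33
Part 4: 25834 × 3/24 = 3229.25
Part 5: 25834 × 4/24 = 4305.67
= Part 1: $4305.67, Part 2: $5382.08, Part 3: $8611.33, Part 4: $3229.25, Part 5: $4305.67

Part 1: $4305.67, Part 2: $5382.08, Part 3: $8611.33, Part 4: $3229.25, Part 5: $4305.67


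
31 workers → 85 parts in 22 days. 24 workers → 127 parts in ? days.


Days ∝ work / workers, so d₂ = d₁ × (m₁/m₂) × (w₂/w₁)
Workers factor (inverse): 31/24 ≈ 1.2917
Work factor (direct): 127/85 ≈ 1.4941
d₂ = 22 × 31/24 × 127/85 = (22 × 31 × 127) / (24 × 85) = 86614/2040
≈ 42.46 days

42.46 days


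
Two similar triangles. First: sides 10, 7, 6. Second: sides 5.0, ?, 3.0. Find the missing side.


Scale factor = 5.0/10 = 0.5
Missing side = 7 × 0.5
= 3.5

3.5


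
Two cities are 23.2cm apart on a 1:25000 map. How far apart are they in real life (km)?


Real distance = map distance × scale
= 23.2cm × 25000
= 580000 cm = 5800.0 m
= 5.800 km

5.800 km


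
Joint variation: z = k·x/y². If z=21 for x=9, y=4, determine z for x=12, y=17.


z = k·x/y²
Solve for k using the known point: k = z·y²/x = 21×16/9 = 336/9 ≈ 37.3333
Now evaluate at x=12, y=17:
z = k × 12 / 289 = (336 × 12) / (9 × 289) = 4032/2601
≈ 1.5502

1.5502


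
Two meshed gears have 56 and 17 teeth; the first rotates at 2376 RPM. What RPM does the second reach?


Gear ratio = 56:17 = 56:17
RPM_B = RPM_A × (teeth_A / teeth_B)
= 2376 × (56/17)
= 7826.8 RPM

7826.8 RPM


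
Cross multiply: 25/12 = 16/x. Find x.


Cross multiply: 25 × x = 12 × 16
25x = 192
x = 192 / 25
= 7.68

7.68


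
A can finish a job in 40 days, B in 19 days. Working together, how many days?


Rate of A = 1/40 per day
Rate of B = 1/19 per day
Combined rate = 1/40 + 1/19 = 59/760 ≈ 0.0776 per day
Days = 1 / combined rate = 760/59
≈ 12.88 days

12.88 days


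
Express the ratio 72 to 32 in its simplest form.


GCD(72, 32) = 8
72/8 : 32/8
= 9:4

9:4


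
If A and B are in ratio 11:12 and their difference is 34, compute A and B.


Let A = 11k, B = 12k.
12k - 11k = 34
1k = 34 → k = 34/1 = 34
A = 11×34 = 374, B = 12×34 = 408
= A = 374, B = 408

A = 374, B = 408


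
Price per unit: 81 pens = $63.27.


Unit rate = total / quantity
= 63.27 / 81
= $0.78 per unit

$0.78 per unit


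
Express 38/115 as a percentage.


Percentage = (part / whole) × 100
= (38 / 115) × 100
≈ 33.04%

33.04%


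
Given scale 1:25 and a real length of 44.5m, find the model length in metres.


Model size = real / scale
= 44.5 / 25
= 1.7800 m

1.7800 m


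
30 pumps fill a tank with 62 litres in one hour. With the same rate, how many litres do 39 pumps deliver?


Direct proportion: y/x = constant
k = 62/30 ≈ 2.0667
y₂ = k × 39 = 62 × 39 / 30 = 2418/30
= 80.60

80.60


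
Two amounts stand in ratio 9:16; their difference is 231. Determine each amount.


Let A = 9k, B = 16k.
16k - 9k = 231
7k = 231 → k = 231/7 = 33
A = 9×33 = 297, B = 16×33 = 528
= A = 297, B = 528

A = 297, B = 528


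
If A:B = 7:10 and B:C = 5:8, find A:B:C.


Match B: multiply A:B by 5 → 35:50
Multiply B:C by 10 → 50:80
Combined: 35:50:80
GCD = 5
= 7:10:16

7:10:16


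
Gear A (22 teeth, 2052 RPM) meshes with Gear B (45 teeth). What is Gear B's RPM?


Gear ratio = 22:45 = 22:45
RPM_B = RPM_A × (teeth_A / teeth_B)
= 2052 × (22/45)
= 1003.2 RPM

1003.2 RPM


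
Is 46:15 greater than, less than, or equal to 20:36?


46/15 = 3.0667
20/36 = 0.5556
3.0667 > 0.5556, so 46:15 is greater
= greater than

greater than


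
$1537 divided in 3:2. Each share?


Total parts = 3 + 2 = 5
Part 1: 1537 × 3/5 = 922.20
Part 2: 1537 × 2/5 = 614.80
= Part 1: $922.20, Part 2: $614.80

Part 1: $922.20, Part 2: $614.80


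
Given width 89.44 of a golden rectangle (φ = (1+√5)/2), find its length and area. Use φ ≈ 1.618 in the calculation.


φ = (1 + √5) / 2 ≈ 1.618
Length = width × φ = 89.44 × 1.618 = 144.71392
≈ 144.71
Area = width × length = 89.44 × 144.71392 = 12943.2130048 ≈ 12943.21
= Length: 144.71, Area: 12943.21

Length: 144.71, Area: 12943.21


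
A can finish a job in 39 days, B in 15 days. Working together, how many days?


Rate of A = 1/39 per day
Rate of B = 1/15 per day
Combined rate = 1/39 + 1/15 = 54/585 ≈ 0.0923 per day
Days = 1 / combined rate = 585/54
≈ 10.83 days

10.83 days


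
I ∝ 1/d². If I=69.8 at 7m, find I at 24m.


I₁d₁² = I₂d₂²
I₂ = I₁ × (d₁/d₂)²
= 69.8 × (7/24)²
= 69.8 × 49/576
= 3420.2/576
≈ 5.9378

5.9378


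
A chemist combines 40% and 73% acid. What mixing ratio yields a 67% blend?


Let x parts of 40% mix with y parts of 73%.
40x + 73y = 67(x + y)
40x + 73y = 67x + 67y
x(40 - 67) = y(67 - 73)
x/y = (73 - 67)/(67 - 40) = 6/27
Simplify: 2:9
= 2:9

2:9


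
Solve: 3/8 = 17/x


Cross multiply: 3 × x = 8 × 17
3x = 136
x = 136 / 3
= 45.33

45.33


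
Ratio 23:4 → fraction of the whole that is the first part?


Total parts = 23 + 4 = 27
First part: 23/27 = 23/27
= 23/27

23/27


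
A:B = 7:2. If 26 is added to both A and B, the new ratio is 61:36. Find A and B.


Let A = 7k, B = 2k.
(7k + 26) / (2k + 26) = 61/36
Cross-multiply: 36(7k + 26) = 61(2k + 26)
252k + 936 = 122k + 1586
252k - 122k = 1586 - 936
130k = 650
k = 650/130 = 5
A = 7×5 = 35, B = 2×5 = 10
= A = 35, B = 10

A = 35, B = 10


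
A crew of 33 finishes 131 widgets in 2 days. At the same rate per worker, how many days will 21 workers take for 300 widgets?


Days ∝ work / workers, so d₂ = d₁ × (m₁/m₂) × (w₂/w₁)
Workers factor (inverse): 33/21 ≈ 1.5714
Work factor (direct): 300/131 ≈ 2.2901
d₂ = 2 × 33/21 × 300/131 = (2 × 33 × 300) / (21 × 131) = 19800/2751
≈ 7.20 days

7.20 days


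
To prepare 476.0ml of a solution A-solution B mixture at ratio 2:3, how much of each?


Total parts = 2 + 3 = 5
solution A: 476.0 × 2/5 = 190.4ml
solution B: 476.0 × 3/5 = 285.6ml
= 190.4ml and 285.6ml

190.4ml and 285.6ml


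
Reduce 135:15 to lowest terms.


GCD(135, 15) = 15
135/15 : 15/15
= 9:1

9:1


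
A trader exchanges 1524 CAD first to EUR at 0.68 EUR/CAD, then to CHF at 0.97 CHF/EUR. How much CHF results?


Step 1: 1524 CAD × 0.68 = 1036.32 EUR
Step 2: 1036.32 EUR × 0.97 = 1005.23 CHF
Implied rate CAD→CHF = 0.68 × 0.97 = 0.6596
= 1005.23 CHF

1005.23 CHF


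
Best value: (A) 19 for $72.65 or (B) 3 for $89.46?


Deal A: $72.65/19 = $3.8237/unit
Deal B: $89.46/3 = $29.8200/unit
A is cheaper per unit
= Deal A

Deal A


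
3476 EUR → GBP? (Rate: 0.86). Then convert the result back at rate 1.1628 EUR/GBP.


Amount × rate = 3476 × 0.86 = 2989.36 GBP
Round-trip: 2989.36 × 1.1628 = 3476.03 EUR
= 2989.36 GBP, then 3476.03 EUR

2989.36 GBP, then 3476.03 EUR


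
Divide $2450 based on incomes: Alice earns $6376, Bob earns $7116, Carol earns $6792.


Total income = 6376 + 7116 + 6792 = $20284
Alice: $2450 × 6376/20284 = $770.12
Bob: $2450 × 7116/20284 = $859.51
Carol: $2450 × 6792/20284 = $820.37
= Alice: $770.12, Bob: $859.51, Carol: $820.37

Alice: $770.12, Bob: $859.51, Carol: $820.37


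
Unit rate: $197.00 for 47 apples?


Unit rate = total / quantity
= 197.00 / 47
= $4.19 per unit

$4.19 per unit


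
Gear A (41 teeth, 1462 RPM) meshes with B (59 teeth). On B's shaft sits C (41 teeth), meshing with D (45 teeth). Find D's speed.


Stage 1: RPM_B = RPM_A × t_A/t_B = 1462 × 41/59 = 59942/59 ≈ 1015.97
B and C share a shaft → RPM_C = RPM_B
Stage 2: RPM_D = RPM_C × t_C/t_D = RPM_A × (t_A×t_C)/(t_B×t_D)
Overall ratio = (41×41)/(59×45) = 1681/2655
RPM_D = 1462 × 1681/2655 = 2457622/2655
≈ 925.66 RPM

925.66 RPM


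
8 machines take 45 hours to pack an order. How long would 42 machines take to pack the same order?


Inverse proportion: x × y = constant
k = 8 × 45 = 360
y₂ = k / 42 = 360 / 42
= 8.57

8.57


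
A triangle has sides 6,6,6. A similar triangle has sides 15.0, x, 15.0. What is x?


Scale factor = 15.0/6 = 2.5
Missing side = 6 × 2.5
= 15.0

15.0


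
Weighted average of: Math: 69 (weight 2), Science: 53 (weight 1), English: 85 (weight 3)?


Numerator = 69×2 + 53×1 + 85×3
= 138 + 53 + 255
= 446
Total weight = 6
Weighted avg = 446/6
= 74.33

74.33


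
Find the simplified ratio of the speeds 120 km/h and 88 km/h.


Ratio = 120:88
GCD = 8
Simplified = 15:11
Time ratio (same distance) = 11:15
Speed ratio = 15:11

15:11


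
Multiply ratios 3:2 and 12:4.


Compound ratio = (3×12) : (2×4)
= 36:8
GCD = 4
= 9:2

9:2


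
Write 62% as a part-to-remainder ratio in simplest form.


62% means 62 parts out of 100; remainder = 38
Part : remainder = 62:38
GCD = 2
= 31:19

31:19


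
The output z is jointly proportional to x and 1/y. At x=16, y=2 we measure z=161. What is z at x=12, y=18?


z = k·x/y
Solve for k using the known point: k = z·y/x = 161×2/16 = 322/16 = 20.1250
Now evaluate at x=12, y=18:
z = k × 12 / 18 = (322 × 12) / (16 × 18) = 3864/288
≈ 13.4167

13.4167


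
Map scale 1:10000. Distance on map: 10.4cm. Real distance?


Real distance = map distance × scale
= 10.4cm × 10000
= 104000 cm = 1040.0 m
= 1.040 km

1.040 km


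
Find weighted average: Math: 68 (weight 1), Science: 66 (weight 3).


Numerator = 68×1 + 66×3
= 68 + 198
= 266
Total weight = 4
Weighted avg = 266/4
= 66.50

66.50


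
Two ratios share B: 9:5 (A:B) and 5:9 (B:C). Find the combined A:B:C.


Match B: multiply A:B by 5 → 45:25
Multiply B:C by 5 → 25:45
Combined: 45:25:45
GCD = 5
= 9:5:9

9:5:9


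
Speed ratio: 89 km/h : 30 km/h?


Ratio = 89:30
GCD = 1
Simplified = 89:30
Time ratio (same distance) = 30:89
Speed ratio = 89:30

89:30


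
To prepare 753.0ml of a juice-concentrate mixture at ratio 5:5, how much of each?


Total parts = 5 + 5 = 10
juice: 753.0 × 5/10 = 376.5ml
concentrate: 753.0 × 5/10 = 376.5ml
= 376.5ml and 376.5ml

376.5ml and 376.5ml


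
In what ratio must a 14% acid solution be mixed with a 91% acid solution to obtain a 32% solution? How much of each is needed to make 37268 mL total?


Let x parts of 14% mix with y parts of 91%.
14x + 91y = 32(x + y)
14x + 91y = 32x + 32y
x(14 - 32) = y(32 - 91)
x/y = (91 - 32)/(32 - 14) = 59/18
Simplify: 59:18
Total parts = 77; one part = 37268/77 = 484.00 mL
14% solution: 59×484.00 = 28556.00 mL
91% solution: 18×484.00 = 8712.00 mL
= ratio 59:18; 28556.00 mL and 8712.00 mL

ratio 59:18; 28556.00 mL and 8712.00 mL


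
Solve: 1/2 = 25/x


Cross multiply: 1 × x = 2 × 25
1x = 50
x = 50 / 1
= 50.00

50.00


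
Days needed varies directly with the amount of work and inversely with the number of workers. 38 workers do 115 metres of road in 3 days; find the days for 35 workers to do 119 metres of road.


Days ∝ work / workers, so d₂ = d₁ × (m₁/m₂) × (w₂/w₁)
Workers factor (inverse): 38/35 ≈ 1.0857
Work factor (direct): 119/115 ≈ 1.0348
d₂ = 3 × 38/35 × 119/115 = (3 × 38 × 119) / (35 × 115) = 13566/4025
≈ 3.37 days

3.37 days


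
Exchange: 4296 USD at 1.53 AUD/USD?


Amount × rate = 4296 × 1.53
= 6572.88 AUD

6572.88 AUD


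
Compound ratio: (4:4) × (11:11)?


Compound ratio = (4×11) : (4×11)
= 44:44
GCD = 44
= 1:1

1:1


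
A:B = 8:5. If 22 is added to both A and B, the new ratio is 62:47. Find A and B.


Let A = 8k, B = 5k.
(8k + 22) / (5k + 22) = 62/47
Cross-multiply: 47(8k + 22) = 62(5k + 22)
376k + 1034 = 310k + 1364
376k - 310k = 1364 - 1034
66k = 330
k = 330/66 = 5
A = 8×5 = 40, B = 5×5 = 25
= A = 40, B = 25

A = 40, B = 25


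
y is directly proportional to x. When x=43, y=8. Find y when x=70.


Direct proportion: y/x = constant
k = 8/43 ≈ 0.1860
y₂ = k × 70 = 8 × 70 / 43 = 560/43
≈ 13.02

13.02


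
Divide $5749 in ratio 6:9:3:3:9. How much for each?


Total parts = 6 + 9 + 3 + 3 + 9 = 30
Part 1: 5749 × 6/30 = 1149.80
Part 2: 5749 × 9/30 = 1724.70
Part 3: 5749 × 3/30 = 574.90
Part 4: 5749 × 3/30 = 574.90
Part 5: 5749 × 9/30 = 1724.70
= Part 1: $1149.80, Part 2: $1724.70, Part 3: $574.90, Part 4: $574.90, Part 5: $1724.70

Part 1: $1149.80, Part 2: $1724.70, Part 3: $574.90, Part 4: $574.90, Part 5: $1724.70


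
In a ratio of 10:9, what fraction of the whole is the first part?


Total parts = 10 + 9 = 19
First part: 10/19 = 10/19
= 10/19

10/19


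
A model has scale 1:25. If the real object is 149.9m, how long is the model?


Model size = real / scale
= 149.9 / 25
= 5.9960 m

5.9960 m


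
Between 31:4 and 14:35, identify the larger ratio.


31/4 = 7.7500
14/35 = 0.4000
7.7500 > 0.4000, so 31:4 is greater
= 31:4

31:4


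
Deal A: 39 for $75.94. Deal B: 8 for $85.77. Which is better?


Deal A: $75.94/39 = $1.9472/unit
Deal B: $85.77/8 = $10.7213/unit
A is cheaper per unit
= Deal A

Deal A


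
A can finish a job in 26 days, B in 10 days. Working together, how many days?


Rate of A = 1/26 per day
Rate of B = 1/10 per day
Combined rate = 1/26 + 1/10 = 36/260 ≈ 0.1385 per day
Days = 1 / combined rate = 260/36
≈ 7.22 days

7.22 days


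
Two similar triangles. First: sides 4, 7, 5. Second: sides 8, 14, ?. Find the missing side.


Scale factor = 8/4 = 2
Missing side = 5 × 2
= 10.0

10.0


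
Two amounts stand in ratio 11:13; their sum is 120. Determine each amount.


Let A = 11k, B = 13k.
11k + 13k = 120
24k = 120 → k = 120/24 = 5
A = 11×5 = 55, B = 13×5 = 65
= A = 55, B = 65

A = 55, B = 65


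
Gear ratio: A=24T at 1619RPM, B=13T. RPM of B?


Gear ratio = 24:13 = 24:13
RPM_B = RPM_A × (teeth_A / teeth_B)
= 1619 × (24/13)
= 2988.9 RPM

2988.9 RPM


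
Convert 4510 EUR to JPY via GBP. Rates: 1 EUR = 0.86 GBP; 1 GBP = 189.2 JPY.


Step 1: 4510 EUR × 0.86 = 3878.60 GBP
Step 2: 3878.60 GBP × 189.2 = 733831.12 JPY
Implied rate EUR→JPY = 0.86 × 189.2 = 162.7120
= 733831.12 JPY

733831.12 JPY


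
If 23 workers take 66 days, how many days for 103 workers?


Inverse proportion: x × y = constant
k = 23 × 66 = 1518
y₂ = k / 103 = 1518 / 103
= 14.74

14.74


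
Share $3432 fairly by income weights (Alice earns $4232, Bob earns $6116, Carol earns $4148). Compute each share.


Total income = 4232 + 6116 + 4148 = $14496
Alice: $3432 × 4232/14496 = $1001.95
Bob: $3432 × 6116/14496 = $1447.99
Carol: $3432 × 4148/14496 = $982.06
= Alice: $1001.95, Bob: $1447.99, Carol: $982.06

Alice: $1001.95, Bob: $1447.99, Carol: $982.06


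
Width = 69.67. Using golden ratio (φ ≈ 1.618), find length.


φ = (1 + √5) / 2 ≈ 1.618
Length = width × φ = 69.67 × 1.618 = 112.72606
≈ 112.73

112.73


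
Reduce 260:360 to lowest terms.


GCD(260, 360) = 20
260/20 : 360/20
= 13:18

13:18


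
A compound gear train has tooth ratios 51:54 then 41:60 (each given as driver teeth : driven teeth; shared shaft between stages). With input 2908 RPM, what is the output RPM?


Stage 1: RPM_B = RPM_A × t_A/t_B = 2908 × 51/54 = 148308/54 ≈ 2746.44
B and C share a shaft → RPM_C = RPM_B
Stage 2: RPM_D = RPM_C × t_C/t_D = RPM_A × (t_A×t_C)/(t_B×t_D)
Overall ratio = (51×41)/(54×60) = 2091/3240
RPM_D = 2908 × 2091/3240 = 6080628/3240
≈ 1876.74 RPM

1876.74 RPM


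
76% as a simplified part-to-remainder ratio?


76% means 76 parts out of 100; remainder = 24
Part : remainder = 76:24
GCD = 4
= 19:6

19:6


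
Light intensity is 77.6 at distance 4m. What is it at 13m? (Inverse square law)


I₁d₁² = I₂d₂²
I₂ = I₁ × (d₁/d₂)²
= 77.6 × (4/13)²
= 77.6 × 16/169
= 1241.6/169
≈ 7.3467

7.3467


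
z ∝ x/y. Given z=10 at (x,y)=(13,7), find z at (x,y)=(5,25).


z = k·x/y
Solve for k using the known point: k = z·y/x = 10×7/13 = 70/13 ≈ 5.3846
Now evaluate at x=5, y=25:
z = k × 5 / 25 = (70 × 5) / (13 × 25) = 350/325
≈ 1.0769

1.0769


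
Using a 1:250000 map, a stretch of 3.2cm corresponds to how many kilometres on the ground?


Real distance = map distance × scale
= 3.2cm × 250000
= 800000 cm = 8000.0 m
= 8.000 km

8.000 km


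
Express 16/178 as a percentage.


Percentage = (part / whole) × 100
= (16 / 178) × 100
≈ 8.99%

8.99%


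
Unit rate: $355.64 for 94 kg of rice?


Unit rate = total / quantity
= 355.64 / 94
= $3.78 per unit

$3.78 per unit


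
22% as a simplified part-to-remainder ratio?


22% means 22 parts out of 100; remainder = 78
Part : remainder = 22:78
GCD = 2
= 11:39

11:39


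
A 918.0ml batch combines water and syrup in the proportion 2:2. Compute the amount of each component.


Total parts = 2 + 2 = 4
water: 918.0 × 2/4 = 459.0ml
syrup: 918.0 × 2/4 = 459.0ml
= 459.0ml and 459.0ml

459.0ml and 459.0ml


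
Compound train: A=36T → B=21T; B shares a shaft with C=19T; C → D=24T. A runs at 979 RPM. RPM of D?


Stage 1: RPM_B = RPM_A × t_A/t_B = 979 × 36/21 = 35244/21 ≈ 1678.29
B and C share a shaft → RPM_C = RPM_B
Stage 2: RPM_D = RPM_C × t_C/t_D = RPM_A × (t_A×t_C)/(t_B×t_D)
Overall ratio = (36×19)/(21×24) = 684/504
RPM_D = 979 × 684/504 = 669636/504
≈ 1328.64 RPM

1328.64 RPM


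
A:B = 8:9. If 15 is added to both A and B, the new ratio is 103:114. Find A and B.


Let A = 8k, B = 9k.
(8k + 15) / (9k + 15) = 103/114
Cross-multiply: 114(8k + 15) = 103(9k + 15)
912k + 1710 = 927k + 1545
912k - 927k = 1545 - 1710
-15k = -165
k = -165/-15 = 11
A = 8×11 = 88, B = 9×11 = 99
= A = 88, B = 99

A = 88, B = 99


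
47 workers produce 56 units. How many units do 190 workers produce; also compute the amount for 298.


Direct proportion: y/x = constant
k = 56/47 ≈ 1.1915
y at x=190: k × 190 = 56 × 190 / 47 = 10640/47 ≈ 226.38
y at x=298: k × 298 = 56 × 298 / 47 = 16688/47 ≈ 355.06
= 226.38 and 355.06

226.38 and 355.06


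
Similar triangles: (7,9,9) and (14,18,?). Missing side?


Scale factor = 14/7 = 2
Missing side = 9 × 2
= 18.0

18.0


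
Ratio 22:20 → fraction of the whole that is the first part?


Total parts = 22 + 20 = 42
First part: 22/42 = 11/21
= 11/21

11/21


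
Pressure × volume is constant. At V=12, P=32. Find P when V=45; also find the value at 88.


Inverse proportion: x × y = constant
k = 12 × 32 = 384
At x=45: k/45 = 8.53
At x=88: k/88 = 4.36
= 8.53 and 4.36

8.53 and 4.36


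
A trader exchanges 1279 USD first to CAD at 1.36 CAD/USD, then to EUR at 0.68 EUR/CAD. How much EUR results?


Step 1: 1279 USD × 1.36 = 1739.44 CAD
Step 2: 1739.44 CAD × 0.68 = 1182.82 EUR
Implied rate USD→EUR = 1.36 × 0.68 = 0.9248
= 1182.82 EUR

1182.82 EUR


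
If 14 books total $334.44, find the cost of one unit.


Unit rate = total / quantity
= 334.44 / 14
= $23.89 per unit

$23.89 per unit


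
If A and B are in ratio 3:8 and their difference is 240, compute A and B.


Let A = 3k, B = 8k.
8k - 3k = 240
5k = 240 → k = 240/5 = 48
A = 3×48 = 144, B = 8×48 = 384
= A = 144, B = 384

A = 144, B = 384


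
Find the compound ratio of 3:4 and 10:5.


Compound ratio = (3×10) : (4×5)
= 30:20
GCD = 10
= 3:2

3:2


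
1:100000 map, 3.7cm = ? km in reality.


Real distance = map distance × scale
= 3.7cm × 100000
= 370000 cm = 3700.0 m
= 3.700 km

3.700 km


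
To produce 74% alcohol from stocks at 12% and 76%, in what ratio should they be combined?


Let x parts of 12% mix with y parts of 76%.
12x + 76y = 74(x + y)
12x + 76y = 74x + 74y
x(12 - 74) = y(74 - 76)
x/y = (76 - 74)/(74 - 12) = 2/62
Simplify: 1:31
= 1:31

1:31


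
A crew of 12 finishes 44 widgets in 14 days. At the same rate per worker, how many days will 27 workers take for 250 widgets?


Days ∝ work / workers, so d₂ = d₁ × (m₁/m₂) × (w₂/w₁)
Workers factor (inverse): 12/27 ≈ 0.4444
Work factor (direct): 250/44 ≈ 5.6818
d₂ = 14 × 12/27 × 250/44 = (14 × 12 × 250) / (27 × 44) = 42000/1188
≈ 35.35 days

35.35 days


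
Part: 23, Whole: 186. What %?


Percentage = (part / whole) × 100
= (23 / 186) × 100
≈ 12.37%

12.37%


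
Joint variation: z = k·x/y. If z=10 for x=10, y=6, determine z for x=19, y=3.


z = k·x/y
Solve for k using the known point: k = z·y/x = 10×6/10 = 60/10 = 6.0000
Now evaluate at x=19, y=3:
z = k × 19 / 3 = (60 × 19) / (10 × 3) = 1140/30
= 38.0000

38.0000


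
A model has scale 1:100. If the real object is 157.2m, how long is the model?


Model size = real / scale
= 157.2 / 100
= 1.5720 m

1.5720 m


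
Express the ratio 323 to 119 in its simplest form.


GCD(323, 119) = 17
323/17 : 119/17
= 19:7

19:7


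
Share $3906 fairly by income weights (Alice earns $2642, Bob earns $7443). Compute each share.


Total income = 2642 + 7443 = $10085
Alice: $3906 × 2642/10085 = $1023.27
Bob: $3906 × 7443/10085 = $2882.73
= Alice: $1023.27, Bob: $2882.73

Alice: $1023.27, Bob: $2882.73


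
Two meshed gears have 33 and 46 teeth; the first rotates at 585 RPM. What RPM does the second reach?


Gear ratio = 33:46 = 33:46
RPM_B = RPM_A × (teeth_A / teeth_B)
= 585 × (33/46)
= 419.7 RPM

419.7 RPM


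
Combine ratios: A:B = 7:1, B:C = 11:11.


Match B: multiply A:B by 11 → 77:11
Multiply B:C by 1 → 11:11
Combined: 77:11:11
GCD = 11
= 7:1:1

7:1:1


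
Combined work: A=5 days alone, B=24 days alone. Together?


Rate of A = 1/5 per day
Rate of B = 1/24 per day
Combined rate = 1/5 + 1/24 = 29/120 ≈ 0.2417 per day
Days = 1 / combined rate = 120/29
≈ 4.14 days

4.14 days


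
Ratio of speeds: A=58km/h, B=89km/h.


Ratio = 58:89
GCD = 1
Simplified = 58:89
Time ratio (same distance) = 89:58
Speed ratio = 58:89

58:89


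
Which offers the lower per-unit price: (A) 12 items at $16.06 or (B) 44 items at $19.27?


Deal A: $16.06/12 = $1.3383/unit
Deal B: $19.27/44 = $0.4380/unit
B is cheaper per unit
= Deal B

Deal B


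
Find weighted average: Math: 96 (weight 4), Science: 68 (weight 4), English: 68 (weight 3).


Numerator = 96×4 + 68×4 + 68×3
= 384 + 272 + 204
= 860
Total weight = 11
Weighted avg = 860/11
= 78.18

78.18


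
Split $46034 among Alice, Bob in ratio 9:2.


Total parts = 9 + 2 = 11
Alice: 46034 × 9/11 = 37664.18
Bob: 46034 × 2/11 = 8369.82
= Alice: $37664.18, Bob: $8369.82

Alice: $37664.18, Bob: $8369.82


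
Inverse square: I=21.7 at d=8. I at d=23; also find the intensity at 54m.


I₁d₁² = I₂d₂²
I at 23m = 21.7 × (8/23)² = 21.7 × 64/529 = 1388.8/529 ≈ 2.6253
I at 54m = 21.7 × (8/54)² = 21.7 × 64/2916 = 1388.8/2916 ≈ 0.4763
= 2.6253 and 0.4763

2.6253 and 0.4763


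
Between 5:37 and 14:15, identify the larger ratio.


5/37 = 0.1351
14/15 = 0.9333
0.1351 < 0.9333, so 5:37 is less
= 14:15

14:15


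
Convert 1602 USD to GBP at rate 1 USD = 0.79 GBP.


Amount × rate = 1602 × 0.79
= 1265.58 GBP

1265.58 GBP


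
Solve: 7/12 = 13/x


Cross multiply: 7 × x = 12 × 13
7x = 156
x = 156 / 7
= 22.29

22.29


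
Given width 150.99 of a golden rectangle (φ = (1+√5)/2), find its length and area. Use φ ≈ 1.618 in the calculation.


φ = (1 + √5) / 2 ≈ 1.618
Length = width × φ = 150.99 × 1.618 = 244.30182
≈ 244.30
Area = width × length = 150.99 × 244.30182 = 36887.1318018 ≈ 36887.13
= Length: 244.30, Area: 36887.13

Length: 244.30, Area: 36887.13
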